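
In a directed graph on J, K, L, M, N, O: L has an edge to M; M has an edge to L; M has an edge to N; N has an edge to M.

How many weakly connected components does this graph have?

4

From J: component {J}.
From K: component {K}.
From L: component {L, M, N}.
From O: component {O}.
That's 4 components.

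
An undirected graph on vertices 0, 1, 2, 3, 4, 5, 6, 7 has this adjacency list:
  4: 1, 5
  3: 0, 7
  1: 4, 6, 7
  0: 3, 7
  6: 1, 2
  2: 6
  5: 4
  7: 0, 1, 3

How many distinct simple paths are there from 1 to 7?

1

1–7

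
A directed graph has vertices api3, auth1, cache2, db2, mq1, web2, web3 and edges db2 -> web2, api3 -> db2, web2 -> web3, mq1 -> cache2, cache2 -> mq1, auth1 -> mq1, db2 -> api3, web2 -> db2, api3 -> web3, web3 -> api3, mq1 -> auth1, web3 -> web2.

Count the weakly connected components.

From api3: component {api3, db2, web2, web3}.
From auth1: component {auth1, cache2, mq1}.
That's 2 components.

2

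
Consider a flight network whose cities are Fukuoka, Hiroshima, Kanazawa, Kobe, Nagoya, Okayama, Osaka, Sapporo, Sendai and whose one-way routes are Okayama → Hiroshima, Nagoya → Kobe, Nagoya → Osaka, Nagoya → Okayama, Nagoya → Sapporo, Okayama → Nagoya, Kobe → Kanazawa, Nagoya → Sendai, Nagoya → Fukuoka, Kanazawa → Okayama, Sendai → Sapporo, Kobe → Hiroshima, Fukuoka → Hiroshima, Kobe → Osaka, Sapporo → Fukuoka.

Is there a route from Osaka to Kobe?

No

Osaka has no outgoing edges, so nothing is reachable from it.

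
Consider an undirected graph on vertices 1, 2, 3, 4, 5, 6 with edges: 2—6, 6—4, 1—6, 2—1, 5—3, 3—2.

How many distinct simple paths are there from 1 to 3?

1–2–3
1–6–2–3

2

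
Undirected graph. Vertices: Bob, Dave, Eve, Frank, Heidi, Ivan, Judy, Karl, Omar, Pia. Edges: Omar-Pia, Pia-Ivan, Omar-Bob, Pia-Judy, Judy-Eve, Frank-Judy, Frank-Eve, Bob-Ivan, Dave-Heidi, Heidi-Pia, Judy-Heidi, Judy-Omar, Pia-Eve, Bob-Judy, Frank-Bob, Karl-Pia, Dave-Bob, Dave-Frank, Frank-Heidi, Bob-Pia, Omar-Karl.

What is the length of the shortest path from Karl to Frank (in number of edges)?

3

Distance 0: Karl.
Distance 1: Omar, Pia.
Distance 2: Bob, Eve, Heidi, Ivan, Judy.
Distance 3: Dave, Frank — contains Frank.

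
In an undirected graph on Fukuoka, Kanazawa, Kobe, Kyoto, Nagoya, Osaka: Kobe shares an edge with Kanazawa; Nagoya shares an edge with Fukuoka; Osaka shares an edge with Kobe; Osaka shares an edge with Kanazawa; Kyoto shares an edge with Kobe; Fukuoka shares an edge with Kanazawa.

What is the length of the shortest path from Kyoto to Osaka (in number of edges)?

Distance 0: Kyoto.
Distance 1: Kobe.
Distance 2: Kanazawa, Osaka — contains Osaka.

2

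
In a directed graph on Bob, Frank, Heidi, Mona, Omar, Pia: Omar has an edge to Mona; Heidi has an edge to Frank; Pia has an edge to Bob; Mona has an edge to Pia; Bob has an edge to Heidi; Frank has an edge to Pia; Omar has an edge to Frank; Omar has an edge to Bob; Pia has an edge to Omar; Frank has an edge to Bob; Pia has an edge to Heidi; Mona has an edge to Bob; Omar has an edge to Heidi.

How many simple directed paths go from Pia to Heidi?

Pia→Bob→Heidi
Pia→Heidi
Pia→Omar→Bob→Heidi
Pia→Omar→Frank→Bob→Heidi
Pia→Omar→Heidi
Pia→Omar→Mona→Bob→Heidi

6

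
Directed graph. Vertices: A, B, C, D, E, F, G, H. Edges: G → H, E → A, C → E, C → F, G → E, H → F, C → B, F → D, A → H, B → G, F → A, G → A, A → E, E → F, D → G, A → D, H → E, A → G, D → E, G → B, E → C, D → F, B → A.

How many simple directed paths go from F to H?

F→A→D→E→C→B→G→H
F→A→D→G→H
F→A→E→C→B→G→H
F→A→G→H
F→A→H
F→D→E→A→G→H
F→D→E→A→H
F→D→E→C→B→A→G→H
... and 8 more.

16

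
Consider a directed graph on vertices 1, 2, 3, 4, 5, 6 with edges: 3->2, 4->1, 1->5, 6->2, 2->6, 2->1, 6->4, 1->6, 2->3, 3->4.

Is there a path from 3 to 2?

Yes

Explore from 3.
Distance 1: reach 2, 4.
Found 2.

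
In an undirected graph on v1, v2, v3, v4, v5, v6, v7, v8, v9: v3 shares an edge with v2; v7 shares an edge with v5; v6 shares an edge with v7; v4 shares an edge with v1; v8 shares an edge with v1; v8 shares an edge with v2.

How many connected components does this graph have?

From v1: component {v1, v2, v3, v4, v8}.
From v5: component {v5, v6, v7}.
From v9: component {v9}.
That's 3 components.

3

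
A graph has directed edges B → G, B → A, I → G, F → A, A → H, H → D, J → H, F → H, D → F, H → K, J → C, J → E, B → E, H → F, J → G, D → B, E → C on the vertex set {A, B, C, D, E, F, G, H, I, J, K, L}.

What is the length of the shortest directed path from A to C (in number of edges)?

Distance 0: A.
Distance 1: H.
Distance 2: D, F, K.
Distance 3: B.
Distance 4: E, G.
Distance 5: C — contains C.

5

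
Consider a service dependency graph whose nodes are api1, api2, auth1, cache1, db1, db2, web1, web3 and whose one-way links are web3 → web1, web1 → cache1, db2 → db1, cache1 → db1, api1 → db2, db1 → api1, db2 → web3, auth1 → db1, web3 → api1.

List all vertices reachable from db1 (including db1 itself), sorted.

api1, cache1, db1, db2, web1, web3

Start at db1.
Its neighbours: api1.
Then their neighbours: db2.
Then next layer: web3.
Then next layer: web1.
Then next layer: cache1.
Nothing further is reachable.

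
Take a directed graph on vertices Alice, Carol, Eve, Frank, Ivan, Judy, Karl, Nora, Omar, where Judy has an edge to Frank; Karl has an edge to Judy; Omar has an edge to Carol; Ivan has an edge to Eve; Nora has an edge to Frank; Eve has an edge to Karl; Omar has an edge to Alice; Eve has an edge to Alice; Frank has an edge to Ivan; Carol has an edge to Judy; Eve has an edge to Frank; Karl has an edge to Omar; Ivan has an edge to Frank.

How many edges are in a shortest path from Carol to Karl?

5

Distance 0: Carol.
Distance 1: Judy.
Distance 2: Frank.
Distance 3: Ivan.
Distance 4: Eve.
Distance 5: Alice, Karl — contains Karl.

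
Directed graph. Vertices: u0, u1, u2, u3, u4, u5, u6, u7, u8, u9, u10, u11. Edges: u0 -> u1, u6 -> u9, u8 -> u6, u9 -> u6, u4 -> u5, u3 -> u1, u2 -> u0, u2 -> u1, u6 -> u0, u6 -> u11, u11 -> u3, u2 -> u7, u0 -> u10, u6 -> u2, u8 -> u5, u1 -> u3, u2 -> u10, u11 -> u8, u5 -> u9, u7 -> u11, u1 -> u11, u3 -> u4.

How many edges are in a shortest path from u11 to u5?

2

Distance 0: u11.
Distance 1: u3, u8.
Distance 2: u1, u4, u5, u6 — contains u5.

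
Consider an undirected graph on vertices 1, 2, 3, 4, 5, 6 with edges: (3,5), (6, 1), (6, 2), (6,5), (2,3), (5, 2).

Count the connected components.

2

From 1: component {1, 2, 3, 5, 6}.
From 4: component {4}.
That's 2 components.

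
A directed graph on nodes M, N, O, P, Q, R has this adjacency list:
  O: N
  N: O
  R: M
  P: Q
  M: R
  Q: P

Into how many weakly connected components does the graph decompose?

3

From M: component {M, R}.
From N: component {N, O}.
From P: component {P, Q}.
That's 3 components.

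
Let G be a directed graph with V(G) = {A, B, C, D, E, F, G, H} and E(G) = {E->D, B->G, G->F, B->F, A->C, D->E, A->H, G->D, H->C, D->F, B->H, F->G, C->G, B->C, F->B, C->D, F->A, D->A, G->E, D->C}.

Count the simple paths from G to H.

G→D→A→H
G→D→F→A→H
G→D→F→B→H
G→E→D→A→H
G→E→D→F→A→H
G→E→D→F→B→H
G→F→A→H
G→F→B→C→D→A→H
G→F→B→H

9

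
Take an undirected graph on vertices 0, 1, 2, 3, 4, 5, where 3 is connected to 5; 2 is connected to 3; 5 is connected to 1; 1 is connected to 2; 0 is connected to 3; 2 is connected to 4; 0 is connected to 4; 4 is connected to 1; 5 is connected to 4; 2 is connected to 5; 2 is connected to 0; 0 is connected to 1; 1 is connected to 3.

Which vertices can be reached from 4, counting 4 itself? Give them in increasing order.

Start at 4.
Its neighbours: 0, 1, 2, 5.
Then their neighbours: 3.
Every vertex is now reached.

0, 1, 2, 3, 4, 5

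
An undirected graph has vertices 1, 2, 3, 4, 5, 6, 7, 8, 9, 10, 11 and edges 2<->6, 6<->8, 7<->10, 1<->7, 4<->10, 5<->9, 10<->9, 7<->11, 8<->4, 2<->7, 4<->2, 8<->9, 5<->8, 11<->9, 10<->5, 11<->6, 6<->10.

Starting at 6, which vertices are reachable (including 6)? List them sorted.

Start at 6.
Its neighbours: 2, 8, 10, 11.
Then their neighbours: 4, 5, 7, 9.
Then next layer: 1.
Nothing further is reachable.

1, 2, 4, 5, 6, 7, 8, 9, 10, 11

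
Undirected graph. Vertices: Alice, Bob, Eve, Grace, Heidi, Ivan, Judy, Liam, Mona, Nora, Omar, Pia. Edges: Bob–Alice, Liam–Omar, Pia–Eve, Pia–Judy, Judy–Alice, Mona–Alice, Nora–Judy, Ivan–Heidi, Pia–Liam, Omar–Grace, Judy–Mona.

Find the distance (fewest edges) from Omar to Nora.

4

Distance 0: Omar.
Distance 1: Grace, Liam.
Distance 2: Pia.
Distance 3: Eve, Judy.
Distance 4: Alice, Mona, Nora — contains Nora.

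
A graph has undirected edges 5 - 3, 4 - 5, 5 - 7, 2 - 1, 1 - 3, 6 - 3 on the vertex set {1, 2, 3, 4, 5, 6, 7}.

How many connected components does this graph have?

1

From 1: component {1, 2, 3, 4, 5, 6, 7}.
That's 1 component.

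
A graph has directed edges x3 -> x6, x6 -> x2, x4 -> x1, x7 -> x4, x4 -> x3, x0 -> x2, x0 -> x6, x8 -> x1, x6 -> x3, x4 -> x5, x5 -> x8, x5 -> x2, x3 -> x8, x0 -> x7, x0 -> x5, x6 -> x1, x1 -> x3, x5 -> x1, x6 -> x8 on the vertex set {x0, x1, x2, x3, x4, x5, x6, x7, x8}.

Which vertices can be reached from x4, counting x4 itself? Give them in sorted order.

Start at x4.
Its neighbours: x1, x3, x5.
Then their neighbours: x2, x6, x8.
Nothing further is reachable.

x1, x2, x3, x4, x5, x6, x8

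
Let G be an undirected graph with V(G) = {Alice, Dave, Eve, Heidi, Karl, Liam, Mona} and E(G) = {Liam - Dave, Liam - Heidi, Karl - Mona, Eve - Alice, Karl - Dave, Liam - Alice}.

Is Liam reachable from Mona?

Explore from Mona.
Distance 1: reach Karl.
Distance 2: reach Dave.
Distance 3: reach Liam.
Found Liam.

Yes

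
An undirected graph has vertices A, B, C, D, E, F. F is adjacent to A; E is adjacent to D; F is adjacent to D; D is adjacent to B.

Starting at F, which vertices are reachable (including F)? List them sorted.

Start at F.
Its neighbours: A, D.
Then their neighbours: B, E.
Nothing further is reachable.

A, B, D, E, F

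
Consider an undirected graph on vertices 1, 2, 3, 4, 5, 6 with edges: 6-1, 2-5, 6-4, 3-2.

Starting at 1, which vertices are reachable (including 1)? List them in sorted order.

1, 4, 6

Start at 1.
Its neighbours: 6.
Then their neighbours: 4.
Nothing further is reachable.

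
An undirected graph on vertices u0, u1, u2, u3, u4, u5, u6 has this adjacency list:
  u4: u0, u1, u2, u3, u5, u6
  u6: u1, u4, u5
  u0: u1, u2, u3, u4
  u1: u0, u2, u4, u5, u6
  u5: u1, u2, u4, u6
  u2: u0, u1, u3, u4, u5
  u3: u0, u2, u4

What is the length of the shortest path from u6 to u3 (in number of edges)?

Distance 0: u6.
Distance 1: u1, u4, u5.
Distance 2: u0, u2, u3 — contains u3.

2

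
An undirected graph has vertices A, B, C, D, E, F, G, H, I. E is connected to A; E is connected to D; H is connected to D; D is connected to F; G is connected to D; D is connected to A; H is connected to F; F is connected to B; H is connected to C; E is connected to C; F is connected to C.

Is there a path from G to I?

No

Explore from G.
Distance 1: reach D.
Distance 2: reach A, E, F, H.
Distance 3: reach B, C.
The search is exhausted without reaching I; it lies in a different component.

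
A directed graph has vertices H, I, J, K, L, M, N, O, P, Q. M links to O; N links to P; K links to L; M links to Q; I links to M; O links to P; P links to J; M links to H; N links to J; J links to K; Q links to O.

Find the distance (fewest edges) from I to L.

6

Distance 0: I.
Distance 1: M.
Distance 2: H, O, Q.
Distance 3: P.
Distance 4: J.
Distance 5: K.
Distance 6: L — contains L.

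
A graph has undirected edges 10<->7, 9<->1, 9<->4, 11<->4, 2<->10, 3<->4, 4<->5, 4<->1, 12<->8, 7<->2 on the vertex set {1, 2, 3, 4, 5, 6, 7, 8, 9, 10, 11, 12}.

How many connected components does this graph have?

From 1: component {1, 3, 4, 5, 9, 11}.
From 2: component {2, 7, 10}.
From 6: component {6}.
From 8: component {8, 12}.
That's 4 components.

4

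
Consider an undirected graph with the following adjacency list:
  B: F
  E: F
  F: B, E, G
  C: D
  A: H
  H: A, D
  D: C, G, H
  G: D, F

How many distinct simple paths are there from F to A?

F–G–D–H–A

1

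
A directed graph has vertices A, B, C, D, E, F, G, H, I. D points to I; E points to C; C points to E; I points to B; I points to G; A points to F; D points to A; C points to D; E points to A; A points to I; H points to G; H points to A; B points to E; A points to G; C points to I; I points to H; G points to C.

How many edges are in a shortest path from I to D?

Distance 0: I.
Distance 1: B, G, H.
Distance 2: A, C, E.
Distance 3: D, F — contains D.

3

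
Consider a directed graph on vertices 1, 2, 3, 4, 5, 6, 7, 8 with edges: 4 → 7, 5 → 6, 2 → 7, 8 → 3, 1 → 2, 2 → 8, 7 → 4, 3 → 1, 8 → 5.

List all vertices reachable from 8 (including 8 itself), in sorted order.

1, 2, 3, 4, 5, 6, 7, 8

Start at 8.
Its neighbours: 3, 5.
Then their neighbours: 1, 6.
Then next layer: 2.
Then next layer: 7.
Then next layer: 4.
Every vertex is now reached.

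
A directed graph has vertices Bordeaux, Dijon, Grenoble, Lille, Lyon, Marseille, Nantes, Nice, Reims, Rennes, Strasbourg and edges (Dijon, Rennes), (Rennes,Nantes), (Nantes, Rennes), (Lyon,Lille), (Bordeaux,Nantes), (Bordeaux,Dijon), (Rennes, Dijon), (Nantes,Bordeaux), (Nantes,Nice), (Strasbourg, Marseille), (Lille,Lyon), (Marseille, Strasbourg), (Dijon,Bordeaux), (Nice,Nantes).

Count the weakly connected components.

5

From Bordeaux: component {Bordeaux, Dijon, Nantes, Nice, Rennes}.
From Grenoble: component {Grenoble}.
From Lille: component {Lille, Lyon}.
From Marseille: component {Marseille, Strasbourg}.
From Reims: component {Reims}.
That's 5 components.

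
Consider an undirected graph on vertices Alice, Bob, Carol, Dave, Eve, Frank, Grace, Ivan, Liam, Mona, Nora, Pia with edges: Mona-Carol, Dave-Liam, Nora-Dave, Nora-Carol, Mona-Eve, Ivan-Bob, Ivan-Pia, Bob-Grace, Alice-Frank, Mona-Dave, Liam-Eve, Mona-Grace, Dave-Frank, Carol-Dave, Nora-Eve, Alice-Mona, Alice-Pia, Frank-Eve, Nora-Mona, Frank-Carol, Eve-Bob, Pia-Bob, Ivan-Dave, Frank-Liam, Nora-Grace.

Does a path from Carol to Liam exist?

Yes

Explore from Carol.
Distance 1: reach Dave, Frank, Mona, Nora.
Distance 2: reach Alice, Eve, Grace, Ivan, Liam.
Found Liam.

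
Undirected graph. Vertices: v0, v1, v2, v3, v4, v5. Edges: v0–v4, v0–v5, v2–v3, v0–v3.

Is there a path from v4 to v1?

Explore from v4.
Distance 1: reach v0.
Distance 2: reach v3, v5.
Distance 3: reach v2.
The search is exhausted without reaching v1; it lies in a different component.

No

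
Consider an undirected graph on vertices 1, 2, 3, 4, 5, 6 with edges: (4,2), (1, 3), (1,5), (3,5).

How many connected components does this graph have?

From 1: component {1, 3, 5}.
From 2: component {2, 4}.
From 6: component {6}.
That's 3 components.

3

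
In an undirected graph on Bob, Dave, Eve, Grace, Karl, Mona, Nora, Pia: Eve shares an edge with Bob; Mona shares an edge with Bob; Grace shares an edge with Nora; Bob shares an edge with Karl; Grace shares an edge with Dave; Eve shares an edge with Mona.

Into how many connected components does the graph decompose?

3

From Bob: component {Bob, Eve, Karl, Mona}.
From Dave: component {Dave, Grace, Nora}.
From Pia: component {Pia}.
That's 3 components.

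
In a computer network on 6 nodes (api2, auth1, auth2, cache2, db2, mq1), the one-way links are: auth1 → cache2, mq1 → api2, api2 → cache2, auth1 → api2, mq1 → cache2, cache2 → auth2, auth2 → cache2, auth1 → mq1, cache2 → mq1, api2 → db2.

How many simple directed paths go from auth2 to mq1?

1

auth2→cache2→mq1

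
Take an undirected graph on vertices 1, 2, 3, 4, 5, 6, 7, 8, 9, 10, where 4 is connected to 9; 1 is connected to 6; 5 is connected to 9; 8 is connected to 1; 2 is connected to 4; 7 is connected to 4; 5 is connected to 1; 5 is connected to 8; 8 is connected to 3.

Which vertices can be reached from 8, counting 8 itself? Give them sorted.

Start at 8.
Its neighbours: 1, 3, 5.
Then their neighbours: 6, 9.
Then next layer: 4.
Then next layer: 2, 7.
Nothing further is reachable.

1, 2, 3, 4, 5, 6, 7, 8, 9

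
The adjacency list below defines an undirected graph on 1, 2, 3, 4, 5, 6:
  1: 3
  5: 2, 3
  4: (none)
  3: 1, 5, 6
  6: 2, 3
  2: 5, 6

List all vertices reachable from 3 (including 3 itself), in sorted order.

Start at 3.
Its neighbours: 1, 5, 6.
Then their neighbours: 2.
Nothing further is reachable.

1, 2, 3, 5, 6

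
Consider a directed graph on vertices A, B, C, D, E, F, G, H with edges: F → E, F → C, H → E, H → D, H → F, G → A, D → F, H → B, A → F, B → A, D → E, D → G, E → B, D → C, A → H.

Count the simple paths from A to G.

1

A→H→D→G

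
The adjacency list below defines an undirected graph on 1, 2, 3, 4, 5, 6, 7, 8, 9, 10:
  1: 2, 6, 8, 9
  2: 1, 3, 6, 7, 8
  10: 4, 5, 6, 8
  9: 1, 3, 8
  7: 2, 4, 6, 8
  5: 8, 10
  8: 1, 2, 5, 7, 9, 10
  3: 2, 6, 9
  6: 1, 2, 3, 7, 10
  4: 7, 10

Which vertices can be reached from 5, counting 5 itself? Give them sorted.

Start at 5.
Its neighbours: 8, 10.
Then their neighbours: 1, 2, 4, 6, 7, 9.
Then next layer: 3.
Every vertex is now reached.

1, 2, 3, 4, 5, 6, 7, 8, 9, 10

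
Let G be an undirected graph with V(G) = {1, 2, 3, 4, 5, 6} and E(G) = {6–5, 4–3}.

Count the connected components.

4

From 1: component {1}.
From 2: component {2}.
From 3: component {3, 4}.
From 5: component {5, 6}.
That's 4 components.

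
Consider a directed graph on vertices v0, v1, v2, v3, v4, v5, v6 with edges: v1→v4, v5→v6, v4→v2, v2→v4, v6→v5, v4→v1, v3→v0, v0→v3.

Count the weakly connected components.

3

From v0: component {v0, v3}.
From v1: component {v1, v2, v4}.
From v5: component {v5, v6}.
That's 3 components.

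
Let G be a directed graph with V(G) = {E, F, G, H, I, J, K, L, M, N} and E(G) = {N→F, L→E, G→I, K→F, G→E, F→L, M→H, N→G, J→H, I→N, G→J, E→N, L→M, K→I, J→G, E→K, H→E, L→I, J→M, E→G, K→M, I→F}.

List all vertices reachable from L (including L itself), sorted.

E, F, G, H, I, J, K, L, M, N

Start at L.
Its neighbours: E, I, M.
Then their neighbours: F, G, H, K, N.
Then next layer: J.
Every vertex is now reached.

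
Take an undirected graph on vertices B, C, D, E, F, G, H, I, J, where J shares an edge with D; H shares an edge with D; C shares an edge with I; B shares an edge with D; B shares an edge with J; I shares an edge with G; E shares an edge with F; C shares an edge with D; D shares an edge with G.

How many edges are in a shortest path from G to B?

Distance 0: G.
Distance 1: D, I.
Distance 2: B, C, H, J — contains B.

2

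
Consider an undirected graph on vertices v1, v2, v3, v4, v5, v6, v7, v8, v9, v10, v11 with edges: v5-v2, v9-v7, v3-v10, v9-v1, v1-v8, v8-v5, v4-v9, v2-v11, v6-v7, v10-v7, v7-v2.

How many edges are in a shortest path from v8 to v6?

Distance 0: v8.
Distance 1: v1, v5.
Distance 2: v2, v9.
Distance 3: v4, v7, v11.
Distance 4: v6, v10 — contains v6.

4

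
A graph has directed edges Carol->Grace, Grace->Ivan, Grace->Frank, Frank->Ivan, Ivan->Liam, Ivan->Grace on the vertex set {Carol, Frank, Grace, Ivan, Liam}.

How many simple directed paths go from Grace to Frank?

1

Grace→Frank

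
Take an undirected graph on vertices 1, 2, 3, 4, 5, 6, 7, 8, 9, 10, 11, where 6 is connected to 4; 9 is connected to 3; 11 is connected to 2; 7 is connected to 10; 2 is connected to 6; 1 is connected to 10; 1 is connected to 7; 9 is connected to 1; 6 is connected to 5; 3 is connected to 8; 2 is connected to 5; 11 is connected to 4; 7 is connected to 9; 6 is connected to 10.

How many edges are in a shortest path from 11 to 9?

Distance 0: 11.
Distance 1: 2, 4.
Distance 2: 5, 6.
Distance 3: 10.
Distance 4: 1, 7.
Distance 5: 9 — contains 9.

5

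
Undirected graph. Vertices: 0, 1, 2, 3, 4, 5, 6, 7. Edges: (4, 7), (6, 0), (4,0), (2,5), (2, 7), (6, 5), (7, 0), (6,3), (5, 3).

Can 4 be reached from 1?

1 has no edges, so nothing is reachable from it.

No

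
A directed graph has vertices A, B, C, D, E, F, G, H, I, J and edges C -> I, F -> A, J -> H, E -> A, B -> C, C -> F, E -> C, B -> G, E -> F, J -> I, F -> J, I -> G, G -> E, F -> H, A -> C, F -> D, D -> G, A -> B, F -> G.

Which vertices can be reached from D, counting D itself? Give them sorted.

Start at D.
Its neighbours: G.
Then their neighbours: E.
Then next layer: A, C, F.
Then next layer: B, H, I, J.
Every vertex is now reached.

A, B, C, D, E, F, G, H, I, J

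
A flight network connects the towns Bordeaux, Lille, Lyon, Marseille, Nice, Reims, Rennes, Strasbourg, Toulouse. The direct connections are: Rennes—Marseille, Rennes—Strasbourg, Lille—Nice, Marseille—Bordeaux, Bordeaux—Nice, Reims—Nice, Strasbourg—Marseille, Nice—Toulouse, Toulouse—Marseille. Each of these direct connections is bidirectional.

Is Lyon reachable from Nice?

Explore from Nice.
Distance 1: reach Bordeaux, Lille, Reims, Toulouse.
Distance 2: reach Marseille.
Distance 3: reach Rennes, Strasbourg.
The search is exhausted without reaching Lyon; it lies in a different component.

No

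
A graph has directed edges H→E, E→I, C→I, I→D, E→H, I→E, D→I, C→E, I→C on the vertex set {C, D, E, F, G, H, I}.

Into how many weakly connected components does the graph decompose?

From C: component {C, D, E, H, I}.
From F: component {F}.
From G: component {G}.
That's 3 components.

3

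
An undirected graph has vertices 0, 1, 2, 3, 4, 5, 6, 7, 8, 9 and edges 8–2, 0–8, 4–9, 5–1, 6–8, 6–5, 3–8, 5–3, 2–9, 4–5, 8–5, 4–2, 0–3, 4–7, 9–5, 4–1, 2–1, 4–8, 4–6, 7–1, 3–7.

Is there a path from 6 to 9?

Explore from 6.
Distance 1: reach 4, 5, 8.
Distance 2: reach 0, 1, 2, 3, 7, 9.
Found 9.

Yes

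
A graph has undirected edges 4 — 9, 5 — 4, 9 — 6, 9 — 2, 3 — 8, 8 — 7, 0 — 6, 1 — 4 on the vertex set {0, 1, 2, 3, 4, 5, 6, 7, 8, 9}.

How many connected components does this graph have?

2

From 0: component {0, 1, 2, 4, 5, 6, 9}.
From 3: component {3, 7, 8}.
That's 2 components.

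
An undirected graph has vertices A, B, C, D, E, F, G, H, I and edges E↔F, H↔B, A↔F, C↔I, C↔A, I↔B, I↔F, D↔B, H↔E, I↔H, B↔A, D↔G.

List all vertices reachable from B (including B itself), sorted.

A, B, C, D, E, F, G, H, I

Start at B.
Its neighbours: A, D, H, I.
Then their neighbours: C, E, F, G.
Every vertex is now reached.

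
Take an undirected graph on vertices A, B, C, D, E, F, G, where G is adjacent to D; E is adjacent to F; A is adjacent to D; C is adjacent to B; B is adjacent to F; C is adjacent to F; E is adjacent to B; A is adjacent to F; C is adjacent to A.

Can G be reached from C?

Explore from C.
Distance 1: reach A, B, F.
Distance 2: reach D, E.
Distance 3: reach G.
Found G.

Yes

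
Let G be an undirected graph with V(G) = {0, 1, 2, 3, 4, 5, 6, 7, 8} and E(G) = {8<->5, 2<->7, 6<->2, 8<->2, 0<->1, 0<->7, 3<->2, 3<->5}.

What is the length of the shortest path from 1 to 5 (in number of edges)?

5

Distance 0: 1.
Distance 1: 0.
Distance 2: 7.
Distance 3: 2.
Distance 4: 3, 6, 8.
Distance 5: 5 — contains 5.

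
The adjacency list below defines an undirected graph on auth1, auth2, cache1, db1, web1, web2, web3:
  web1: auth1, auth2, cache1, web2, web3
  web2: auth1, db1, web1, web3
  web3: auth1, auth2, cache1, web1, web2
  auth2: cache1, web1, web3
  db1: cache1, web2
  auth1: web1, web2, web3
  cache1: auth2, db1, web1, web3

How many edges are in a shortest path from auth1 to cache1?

Distance 0: auth1.
Distance 1: web1, web2, web3.
Distance 2: auth2, cache1, db1 — contains cache1.

2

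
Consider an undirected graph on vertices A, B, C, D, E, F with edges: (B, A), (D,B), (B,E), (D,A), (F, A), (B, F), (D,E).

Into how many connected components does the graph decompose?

2

From A: component {A, B, D, E, F}.
From C: component {C}.
That's 2 components.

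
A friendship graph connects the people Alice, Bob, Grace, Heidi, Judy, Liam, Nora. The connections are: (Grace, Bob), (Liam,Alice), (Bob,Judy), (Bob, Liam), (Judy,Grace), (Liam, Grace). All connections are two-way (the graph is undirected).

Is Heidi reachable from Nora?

Nora has no edges, so nothing is reachable from it.

No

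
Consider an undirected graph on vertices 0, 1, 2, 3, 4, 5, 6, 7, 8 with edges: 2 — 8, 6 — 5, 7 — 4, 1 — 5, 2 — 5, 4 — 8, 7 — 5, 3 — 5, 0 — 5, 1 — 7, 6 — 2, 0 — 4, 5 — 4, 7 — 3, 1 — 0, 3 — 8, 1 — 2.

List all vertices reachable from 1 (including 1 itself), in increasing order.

0, 1, 2, 3, 4, 5, 6, 7, 8

Start at 1.
Its neighbours: 0, 2, 5, 7.
Then their neighbours: 3, 4, 6, 8.
Every vertex is now reached.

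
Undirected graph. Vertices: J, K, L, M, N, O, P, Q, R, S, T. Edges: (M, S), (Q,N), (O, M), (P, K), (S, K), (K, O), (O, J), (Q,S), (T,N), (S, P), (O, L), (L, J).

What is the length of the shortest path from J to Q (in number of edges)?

4

Distance 0: J.
Distance 1: L, O.
Distance 2: K, M.
Distance 3: P, S.
Distance 4: Q — contains Q.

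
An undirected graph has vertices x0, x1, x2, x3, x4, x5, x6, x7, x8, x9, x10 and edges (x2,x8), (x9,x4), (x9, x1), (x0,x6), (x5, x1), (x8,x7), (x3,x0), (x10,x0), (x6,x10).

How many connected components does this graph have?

From x0: component {x0, x3, x6, x10}.
From x1: component {x1, x4, x5, x9}.
From x2: component {x2, x7, x8}.
That's 3 components.

3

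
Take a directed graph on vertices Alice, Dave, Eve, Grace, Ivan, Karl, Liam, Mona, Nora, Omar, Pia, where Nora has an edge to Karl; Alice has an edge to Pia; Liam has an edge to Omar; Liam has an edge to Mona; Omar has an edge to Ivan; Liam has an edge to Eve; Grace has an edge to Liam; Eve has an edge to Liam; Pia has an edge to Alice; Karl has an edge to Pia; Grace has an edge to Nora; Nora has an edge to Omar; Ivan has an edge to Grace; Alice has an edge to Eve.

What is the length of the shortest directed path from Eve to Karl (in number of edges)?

6

Distance 0: Eve.
Distance 1: Liam.
Distance 2: Mona, Omar.
Distance 3: Ivan.
Distance 4: Grace.
Distance 5: Nora.
Distance 6: Karl — contains Karl.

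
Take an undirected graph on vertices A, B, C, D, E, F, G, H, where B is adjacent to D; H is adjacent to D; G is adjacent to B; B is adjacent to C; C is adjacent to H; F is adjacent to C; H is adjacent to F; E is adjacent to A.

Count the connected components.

From A: component {A, E}.
From B: component {B, C, D, F, G, H}.
That's 2 components.

2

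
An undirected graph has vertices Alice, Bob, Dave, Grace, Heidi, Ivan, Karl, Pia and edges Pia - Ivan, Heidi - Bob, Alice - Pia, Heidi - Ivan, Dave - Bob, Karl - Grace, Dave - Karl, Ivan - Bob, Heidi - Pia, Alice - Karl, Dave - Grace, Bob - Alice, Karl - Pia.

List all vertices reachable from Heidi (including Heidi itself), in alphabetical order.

Start at Heidi.
Its neighbours: Bob, Ivan, Pia.
Then their neighbours: Alice, Dave, Karl.
Then next layer: Grace.
Every vertex is now reached.

Alice, Bob, Dave, Grace, Heidi, Ivan, Karl, Pia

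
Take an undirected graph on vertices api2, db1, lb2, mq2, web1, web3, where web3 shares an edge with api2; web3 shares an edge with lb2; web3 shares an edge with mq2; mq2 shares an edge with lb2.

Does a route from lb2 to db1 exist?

Explore from lb2.
Distance 1: reach mq2, web3.
Distance 2: reach api2.
The search is exhausted without reaching db1; it lies in a different component.

No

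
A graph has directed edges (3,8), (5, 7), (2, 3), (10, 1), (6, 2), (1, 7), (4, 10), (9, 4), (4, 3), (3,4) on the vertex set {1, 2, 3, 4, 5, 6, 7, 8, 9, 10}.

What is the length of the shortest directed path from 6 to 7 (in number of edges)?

Distance 0: 6.
Distance 1: 2.
Distance 2: 3.
Distance 3: 4, 8.
Distance 4: 10.
Distance 5: 1.
Distance 6: 7 — contains 7.

6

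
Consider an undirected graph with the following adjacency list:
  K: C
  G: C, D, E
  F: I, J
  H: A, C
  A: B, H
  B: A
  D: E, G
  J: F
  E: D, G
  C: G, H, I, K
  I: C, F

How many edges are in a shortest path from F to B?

Distance 0: F.
Distance 1: I, J.
Distance 2: C.
Distance 3: G, H, K.
Distance 4: A, D, E.
Distance 5: B — contains B.

5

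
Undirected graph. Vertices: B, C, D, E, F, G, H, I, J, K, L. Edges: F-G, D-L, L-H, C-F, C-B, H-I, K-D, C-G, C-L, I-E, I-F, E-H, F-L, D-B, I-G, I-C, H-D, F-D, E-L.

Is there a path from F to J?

Explore from F.
Distance 1: reach C, D, G, I, L.
Distance 2: reach B, E, H, K.
The search is exhausted without reaching J; it lies in a different component.

No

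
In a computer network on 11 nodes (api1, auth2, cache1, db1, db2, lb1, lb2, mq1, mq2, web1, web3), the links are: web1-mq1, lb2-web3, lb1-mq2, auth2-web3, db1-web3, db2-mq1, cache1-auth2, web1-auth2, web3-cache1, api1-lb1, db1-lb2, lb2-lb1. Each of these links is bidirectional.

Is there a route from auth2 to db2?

Explore from auth2.
Distance 1: reach cache1, web1, web3.
Distance 2: reach db1, lb2, mq1.
Distance 3: reach db2, lb1.
Found db2.

Yes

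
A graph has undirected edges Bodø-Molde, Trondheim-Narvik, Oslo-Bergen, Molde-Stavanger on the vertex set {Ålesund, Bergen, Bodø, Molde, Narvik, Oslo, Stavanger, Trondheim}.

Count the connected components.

From Ålesund: component {Ålesund}.
From Bergen: component {Bergen, Oslo}.
From Bodø: component {Bodø, Molde, Stavanger}.
From Narvik: component {Narvik, Trondheim}.
That's 4 components.

4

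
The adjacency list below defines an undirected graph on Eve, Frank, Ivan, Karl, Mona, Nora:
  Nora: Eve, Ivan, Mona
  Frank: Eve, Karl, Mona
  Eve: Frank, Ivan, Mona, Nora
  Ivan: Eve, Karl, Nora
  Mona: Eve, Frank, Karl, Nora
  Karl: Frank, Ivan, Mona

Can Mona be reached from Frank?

Explore from Frank.
Distance 1: reach Eve, Karl, Mona.
Found Mona.

Yes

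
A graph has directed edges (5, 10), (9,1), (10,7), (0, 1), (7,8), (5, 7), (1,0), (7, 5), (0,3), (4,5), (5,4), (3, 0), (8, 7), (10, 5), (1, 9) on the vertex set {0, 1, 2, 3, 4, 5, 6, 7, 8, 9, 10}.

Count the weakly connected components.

From 0: component {0, 1, 3, 9}.
From 2: component {2}.
From 4: component {4, 5, 7, 8, 10}.
From 6: component {6}.
That's 4 components.

4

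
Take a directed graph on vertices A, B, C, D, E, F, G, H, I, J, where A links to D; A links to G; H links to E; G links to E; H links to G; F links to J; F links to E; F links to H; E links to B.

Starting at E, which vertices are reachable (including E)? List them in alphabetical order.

Start at E.
Its neighbours: B.
Nothing further is reachable.

B, E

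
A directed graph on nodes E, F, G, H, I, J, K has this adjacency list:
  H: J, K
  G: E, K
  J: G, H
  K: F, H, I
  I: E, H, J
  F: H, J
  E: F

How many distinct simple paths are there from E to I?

E→F→H→J→G→K→I
E→F→H→K→I
E→F→J→G→K→I
E→F→J→H→K→I

4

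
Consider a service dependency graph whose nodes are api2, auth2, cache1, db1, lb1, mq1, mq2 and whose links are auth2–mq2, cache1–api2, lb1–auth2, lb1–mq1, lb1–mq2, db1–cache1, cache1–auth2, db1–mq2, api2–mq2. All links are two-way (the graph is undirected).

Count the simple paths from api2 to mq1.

7

api2–cache1–auth2–lb1–mq1
api2–cache1–auth2–mq2–lb1–mq1
api2–cache1–db1–mq2–auth2–lb1–mq1
api2–cache1–db1–mq2–lb1–mq1
api2–mq2–auth2–lb1–mq1
api2–mq2–db1–cache1–auth2–lb1–mq1
api2–mq2–lb1–mq1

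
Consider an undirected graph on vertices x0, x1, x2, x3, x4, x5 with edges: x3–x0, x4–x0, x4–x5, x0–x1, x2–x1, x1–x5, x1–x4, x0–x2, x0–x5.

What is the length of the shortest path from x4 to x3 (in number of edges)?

2

Distance 0: x4.
Distance 1: x0, x1, x5.
Distance 2: x2, x3 — contains x3.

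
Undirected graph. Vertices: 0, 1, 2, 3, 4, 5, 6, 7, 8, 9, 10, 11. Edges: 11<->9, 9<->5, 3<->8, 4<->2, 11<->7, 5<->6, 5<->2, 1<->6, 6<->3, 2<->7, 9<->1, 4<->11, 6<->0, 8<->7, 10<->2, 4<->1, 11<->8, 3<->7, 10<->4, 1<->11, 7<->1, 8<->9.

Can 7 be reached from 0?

Yes

Explore from 0.
Distance 1: reach 6.
Distance 2: reach 1, 3, 5.
Distance 3: reach 2, 4, 7, 8, 9, 11.
Found 7.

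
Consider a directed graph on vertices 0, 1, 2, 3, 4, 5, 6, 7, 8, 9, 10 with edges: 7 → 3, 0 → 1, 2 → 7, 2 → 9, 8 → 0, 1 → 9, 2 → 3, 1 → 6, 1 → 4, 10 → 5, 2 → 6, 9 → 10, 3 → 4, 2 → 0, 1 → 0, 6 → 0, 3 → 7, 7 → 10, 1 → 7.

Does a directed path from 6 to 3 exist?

Explore from 6.
Distance 1: reach 0.
Distance 2: reach 1.
Distance 3: reach 4, 7, 9.
Distance 4: reach 3, 10.
Found 3.

Yes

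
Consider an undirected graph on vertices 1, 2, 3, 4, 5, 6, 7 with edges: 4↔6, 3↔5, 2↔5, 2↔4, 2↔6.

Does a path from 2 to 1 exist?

Explore from 2.
Distance 1: reach 4, 5, 6.
Distance 2: reach 3.
The search is exhausted without reaching 1; it lies in a different component.

No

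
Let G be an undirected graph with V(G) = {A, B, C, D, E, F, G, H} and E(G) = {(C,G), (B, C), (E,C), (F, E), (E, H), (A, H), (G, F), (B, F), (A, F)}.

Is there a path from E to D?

No

Explore from E.
Distance 1: reach C, F, H.
Distance 2: reach A, B, G.
The search is exhausted without reaching D; it lies in a different component.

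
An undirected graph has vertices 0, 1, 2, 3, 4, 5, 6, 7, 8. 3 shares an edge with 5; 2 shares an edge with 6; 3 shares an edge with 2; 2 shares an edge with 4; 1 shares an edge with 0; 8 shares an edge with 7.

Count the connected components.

From 0: component {0, 1}.
From 2: component {2, 3, 4, 5, 6}.
From 7: component {7, 8}.
That's 3 components.

3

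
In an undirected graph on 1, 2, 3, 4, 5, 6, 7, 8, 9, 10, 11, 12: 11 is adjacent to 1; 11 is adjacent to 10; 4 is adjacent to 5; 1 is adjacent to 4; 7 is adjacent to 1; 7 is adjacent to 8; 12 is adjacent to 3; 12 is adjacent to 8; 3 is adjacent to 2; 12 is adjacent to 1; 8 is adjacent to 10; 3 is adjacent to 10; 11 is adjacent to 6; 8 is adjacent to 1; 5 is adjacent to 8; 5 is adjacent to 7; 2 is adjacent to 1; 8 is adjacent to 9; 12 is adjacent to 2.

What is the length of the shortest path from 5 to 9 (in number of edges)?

2

Distance 0: 5.
Distance 1: 4, 7, 8.
Distance 2: 1, 9, 10, 12 — contains 9.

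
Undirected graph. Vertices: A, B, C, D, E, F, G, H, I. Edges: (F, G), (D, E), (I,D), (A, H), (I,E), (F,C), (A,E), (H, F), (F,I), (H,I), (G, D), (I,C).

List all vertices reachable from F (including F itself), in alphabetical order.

Start at F.
Its neighbours: C, G, H, I.
Then their neighbours: A, D, E.
Nothing further is reachable.

A, C, D, E, F, G, H, I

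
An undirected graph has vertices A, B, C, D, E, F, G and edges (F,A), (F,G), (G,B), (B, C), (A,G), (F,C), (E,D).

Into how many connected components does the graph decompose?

From A: component {A, B, C, F, G}.
From D: component {D, E}.
That's 2 components.

2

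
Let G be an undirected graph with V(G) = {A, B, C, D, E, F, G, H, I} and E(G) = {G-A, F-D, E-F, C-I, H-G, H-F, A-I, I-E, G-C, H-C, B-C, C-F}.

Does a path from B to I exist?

Yes

Explore from B.
Distance 1: reach C.
Distance 2: reach F, G, H, I.
Found I.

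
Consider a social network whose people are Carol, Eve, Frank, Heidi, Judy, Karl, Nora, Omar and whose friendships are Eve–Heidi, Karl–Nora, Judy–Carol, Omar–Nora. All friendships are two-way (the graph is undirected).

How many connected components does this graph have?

4

From Carol: component {Carol, Judy}.
From Eve: component {Eve, Heidi}.
From Frank: component {Frank}.
From Karl: component {Karl, Nora, Omar}.
That's 4 components.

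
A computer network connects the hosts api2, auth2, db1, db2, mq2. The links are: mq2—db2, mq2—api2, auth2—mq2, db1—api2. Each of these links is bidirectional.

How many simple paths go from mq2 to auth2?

mq2–auth2

1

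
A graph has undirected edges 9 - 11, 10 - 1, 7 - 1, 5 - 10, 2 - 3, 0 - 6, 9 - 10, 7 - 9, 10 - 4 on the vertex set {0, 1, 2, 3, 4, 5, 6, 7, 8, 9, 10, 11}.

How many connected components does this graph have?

4

From 0: component {0, 6}.
From 1: component {1, 4, 5, 7, 9, 10, 11}.
From 2: component {2, 3}.
From 8: component {8}.
That's 4 components.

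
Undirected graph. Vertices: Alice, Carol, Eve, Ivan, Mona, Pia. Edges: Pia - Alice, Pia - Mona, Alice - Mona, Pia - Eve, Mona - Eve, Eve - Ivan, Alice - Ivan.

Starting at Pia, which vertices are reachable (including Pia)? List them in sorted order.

Start at Pia.
Its neighbours: Alice, Eve, Mona.
Then their neighbours: Ivan.
Nothing further is reachable.

Alice, Eve, Ivan, Mona, Pia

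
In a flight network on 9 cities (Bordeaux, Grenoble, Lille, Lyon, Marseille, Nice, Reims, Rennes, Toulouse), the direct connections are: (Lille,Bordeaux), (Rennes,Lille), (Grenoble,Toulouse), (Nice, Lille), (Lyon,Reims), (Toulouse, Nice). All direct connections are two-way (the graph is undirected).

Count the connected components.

From Bordeaux: component {Bordeaux, Grenoble, Lille, Nice, Rennes, Toulouse}.
From Lyon: component {Lyon, Reims}.
From Marseille: component {Marseille}.
That's 3 components.

3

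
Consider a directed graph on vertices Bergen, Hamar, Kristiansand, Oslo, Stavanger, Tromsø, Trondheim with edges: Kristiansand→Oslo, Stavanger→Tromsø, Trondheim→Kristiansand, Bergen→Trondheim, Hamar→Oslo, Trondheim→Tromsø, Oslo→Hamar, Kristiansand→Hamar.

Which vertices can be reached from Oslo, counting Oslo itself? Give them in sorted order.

Hamar, Oslo

Start at Oslo.
Its neighbours: Hamar.
Nothing further is reachable.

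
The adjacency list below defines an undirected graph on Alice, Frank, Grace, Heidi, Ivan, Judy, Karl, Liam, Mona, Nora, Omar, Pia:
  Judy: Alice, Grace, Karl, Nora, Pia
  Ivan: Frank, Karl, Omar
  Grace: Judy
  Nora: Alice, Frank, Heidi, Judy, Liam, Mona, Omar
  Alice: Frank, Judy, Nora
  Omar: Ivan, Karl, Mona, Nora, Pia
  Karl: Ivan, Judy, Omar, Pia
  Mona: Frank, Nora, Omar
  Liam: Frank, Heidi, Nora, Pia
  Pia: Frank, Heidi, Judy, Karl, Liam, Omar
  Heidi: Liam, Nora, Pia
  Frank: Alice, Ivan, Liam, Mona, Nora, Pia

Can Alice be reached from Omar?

Explore from Omar.
Distance 1: reach Ivan, Karl, Mona, Nora, Pia.
Distance 2: reach Alice, Frank, Heidi, Judy, Liam.
Found Alice.

Yes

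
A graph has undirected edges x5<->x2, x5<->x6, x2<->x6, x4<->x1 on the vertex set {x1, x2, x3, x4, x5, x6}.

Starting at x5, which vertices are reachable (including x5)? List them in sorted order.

Start at x5.
Its neighbours: x2, x6.
Nothing further is reachable.

x2, x5, x6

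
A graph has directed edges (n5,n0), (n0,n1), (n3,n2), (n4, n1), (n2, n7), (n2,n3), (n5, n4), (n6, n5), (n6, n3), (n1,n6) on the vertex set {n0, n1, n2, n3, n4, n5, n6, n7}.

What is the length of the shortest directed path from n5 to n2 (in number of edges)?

5

Distance 0: n5.
Distance 1: n0, n4.
Distance 2: n1.
Distance 3: n6.
Distance 4: n3.
Distance 5: n2 — contains n2.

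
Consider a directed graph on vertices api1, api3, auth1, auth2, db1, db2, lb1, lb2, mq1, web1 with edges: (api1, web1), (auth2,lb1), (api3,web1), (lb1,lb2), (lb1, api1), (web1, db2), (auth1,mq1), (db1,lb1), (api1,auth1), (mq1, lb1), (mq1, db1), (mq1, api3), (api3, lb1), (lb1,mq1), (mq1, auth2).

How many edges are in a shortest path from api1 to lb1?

Distance 0: api1.
Distance 1: auth1, web1.
Distance 2: db2, mq1.
Distance 3: api3, auth2, db1, lb1 — contains lb1.

3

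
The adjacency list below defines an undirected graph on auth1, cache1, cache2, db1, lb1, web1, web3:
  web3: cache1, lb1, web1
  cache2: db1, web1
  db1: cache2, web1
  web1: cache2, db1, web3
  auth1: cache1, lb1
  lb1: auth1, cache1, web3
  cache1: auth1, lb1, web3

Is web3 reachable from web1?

Explore from web1.
Distance 1: reach cache2, db1, web3.
Found web3.

Yes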